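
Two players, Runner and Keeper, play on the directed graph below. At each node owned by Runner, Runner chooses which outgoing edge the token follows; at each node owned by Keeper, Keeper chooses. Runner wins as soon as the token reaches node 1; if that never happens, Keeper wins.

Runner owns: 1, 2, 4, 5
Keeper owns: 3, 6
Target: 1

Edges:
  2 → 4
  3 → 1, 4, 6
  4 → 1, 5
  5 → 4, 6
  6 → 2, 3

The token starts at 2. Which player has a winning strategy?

A0 = {1}
A1: add {4} — 4 (Runner) has 4→1.
A2: add {2, 5} — 2 (Runner) has 2→4; 5 (Runner) has 5→4.
A3 = A2; e.g. 3 (Keeper) can still go to 6. Fixed point.
2 ∈ A2, so Runner can force the target.

Runner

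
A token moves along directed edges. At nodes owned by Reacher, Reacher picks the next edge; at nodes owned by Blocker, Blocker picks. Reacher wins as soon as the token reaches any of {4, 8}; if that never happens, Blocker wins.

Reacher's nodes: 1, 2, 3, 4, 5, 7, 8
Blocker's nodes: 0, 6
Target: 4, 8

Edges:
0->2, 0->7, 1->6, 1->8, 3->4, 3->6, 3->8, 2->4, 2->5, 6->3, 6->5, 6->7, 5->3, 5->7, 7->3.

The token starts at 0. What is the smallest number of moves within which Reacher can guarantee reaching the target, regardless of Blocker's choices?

3

A0 = {4, 8}
A1: add {1, 2, 3} — 1 (Reacher) has 1→8; 2 (Reacher) has 2→4; 3 (Reacher) has 3→4.
A2: add {5, 7} — 5 (Reacher) has 5→3; 7 (Reacher) has 7→3.
A3: add {0, 6} — 0 (Blocker): all of {2, 7} already in; 6 (Blocker): all of {3, 5, 7} already in.
A3 = all vertices. Fixed point.
0 enters the attractor at level 3, so Reacher can force the target in 3 moves from there.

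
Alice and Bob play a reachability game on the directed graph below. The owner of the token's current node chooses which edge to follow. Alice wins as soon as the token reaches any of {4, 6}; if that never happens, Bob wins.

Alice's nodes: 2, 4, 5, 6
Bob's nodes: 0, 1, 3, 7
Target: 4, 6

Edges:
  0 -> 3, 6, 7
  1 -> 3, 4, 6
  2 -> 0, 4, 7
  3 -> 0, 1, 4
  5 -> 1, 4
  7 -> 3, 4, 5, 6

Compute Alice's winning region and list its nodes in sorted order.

A0 = {4, 6}
A1: add {2, 5} — 2 (Alice) has 2→4; 5 (Alice) has 5→4.
A2 = A1; e.g. 0 (Bob) can still go to 3. Fixed point.
Alice's winning region = {2, 4, 5, 6}.

2, 4, 5, 6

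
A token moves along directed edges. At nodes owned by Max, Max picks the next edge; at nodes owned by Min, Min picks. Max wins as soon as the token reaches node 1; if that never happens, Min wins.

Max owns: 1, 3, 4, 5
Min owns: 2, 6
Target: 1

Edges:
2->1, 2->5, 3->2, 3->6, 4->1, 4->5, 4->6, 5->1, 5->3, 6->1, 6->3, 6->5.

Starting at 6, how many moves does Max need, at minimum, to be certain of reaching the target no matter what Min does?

4

A0 = {1}
A1: add {4, 5} — 4 (Max) has 4→1; 5 (Max) has 5→1.
A2: add {2} — 2 (Min): all of {1, 5} already in.
A3: add {3} — 3 (Max) has 3→2.
A4: add {6} — 6 (Min): all of {1, 3, 5} already in.
A4 = all vertices. Fixed point.
6 enters the attractor at level 4, so Max can force the target in 4 moves from there.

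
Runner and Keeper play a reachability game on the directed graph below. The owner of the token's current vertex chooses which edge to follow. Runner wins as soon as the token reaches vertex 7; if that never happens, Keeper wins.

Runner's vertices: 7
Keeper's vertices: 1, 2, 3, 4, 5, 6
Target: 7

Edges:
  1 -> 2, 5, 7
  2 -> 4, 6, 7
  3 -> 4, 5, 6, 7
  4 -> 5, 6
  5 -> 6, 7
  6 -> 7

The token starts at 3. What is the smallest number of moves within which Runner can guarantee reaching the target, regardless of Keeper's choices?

4

A0 = {7}
A1: add {6} — 6 (Keeper): all of {7} already in.
A2: add {5} — 5 (Keeper): all of {6, 7} already in.
A3: add {4} — 4 (Keeper): all of {5, 6} already in.
A4: add {2, 3} — 2 (Keeper): all of {4, 6, 7} already in; 3 (Keeper): all of {4, 5, 6, 7} already in.
3 enters the attractor at level 4, so Runner can force the target in 4 moves from there.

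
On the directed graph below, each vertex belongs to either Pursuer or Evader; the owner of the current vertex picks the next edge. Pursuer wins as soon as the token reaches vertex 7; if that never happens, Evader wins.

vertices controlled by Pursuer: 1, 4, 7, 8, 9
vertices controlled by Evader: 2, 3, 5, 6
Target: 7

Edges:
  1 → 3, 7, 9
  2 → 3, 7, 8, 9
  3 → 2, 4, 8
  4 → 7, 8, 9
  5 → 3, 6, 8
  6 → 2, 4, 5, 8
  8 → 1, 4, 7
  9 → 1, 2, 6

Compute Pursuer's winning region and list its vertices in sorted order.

1, 4, 7, 8, 9

A0 = {7}
A1: add {1, 4, 8} — 1 (Pursuer) has 1→7; 4 (Pursuer) has 4→7; 8 (Pursuer) has 8→7.
A2: add {9} — 9 (Pursuer) has 9→1.
A3 = A2; e.g. 2 (Evader) can still go to 3. Fixed point.
Pursuer's winning region = {1, 4, 7, 8, 9}.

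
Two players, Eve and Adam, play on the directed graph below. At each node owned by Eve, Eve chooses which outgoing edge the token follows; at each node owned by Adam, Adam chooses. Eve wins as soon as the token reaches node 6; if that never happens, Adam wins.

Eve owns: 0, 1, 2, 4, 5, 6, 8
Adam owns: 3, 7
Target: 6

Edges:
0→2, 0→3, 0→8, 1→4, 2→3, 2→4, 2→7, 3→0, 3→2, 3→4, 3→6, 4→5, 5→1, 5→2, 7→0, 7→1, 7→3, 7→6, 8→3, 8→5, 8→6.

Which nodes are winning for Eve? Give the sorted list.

A0 = {6}
A1: add {8} — 8 (Eve) has 8→6.
A2: add {0} — 0 (Eve) has 0→8.
A3 = A2; e.g. 1 (Eve) has no edge into A2. Fixed point.
Eve's winning region = {0, 6, 8}.

0, 6, 8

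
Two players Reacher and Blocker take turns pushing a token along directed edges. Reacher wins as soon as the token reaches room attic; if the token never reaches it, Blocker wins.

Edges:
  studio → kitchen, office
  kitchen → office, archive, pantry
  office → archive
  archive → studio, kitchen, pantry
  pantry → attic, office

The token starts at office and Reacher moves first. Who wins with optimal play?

Track states (vertex, player-to-move).
A0 = {(attic,Reacher), (attic,Blocker)}
A1: add {(pantry,Reacher)}.
A2 = A1; e.g. (studio,Reacher) stays out. (office,Reacher) never enters ⇒ Blocker avoids the target.

Blocker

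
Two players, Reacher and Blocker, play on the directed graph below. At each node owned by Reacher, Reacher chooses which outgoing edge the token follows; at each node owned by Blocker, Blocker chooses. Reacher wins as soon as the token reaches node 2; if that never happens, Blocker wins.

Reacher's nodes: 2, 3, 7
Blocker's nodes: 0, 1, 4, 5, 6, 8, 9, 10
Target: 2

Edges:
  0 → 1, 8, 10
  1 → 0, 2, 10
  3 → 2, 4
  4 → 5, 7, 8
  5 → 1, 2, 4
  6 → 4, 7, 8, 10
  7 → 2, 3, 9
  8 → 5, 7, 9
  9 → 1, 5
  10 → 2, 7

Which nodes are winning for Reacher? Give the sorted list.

2, 3, 7, 10

A0 = {2}
A1: add {3, 7} — 3 (Reacher) has 3→2; 7 (Reacher) has 7→2.
A2: add {10} — 10 (Blocker): all of {2, 7} already in.
A3 = A2; e.g. 0 (Blocker) can still go to 1. Fixed point.
Reacher's winning region = {2, 3, 7, 10}.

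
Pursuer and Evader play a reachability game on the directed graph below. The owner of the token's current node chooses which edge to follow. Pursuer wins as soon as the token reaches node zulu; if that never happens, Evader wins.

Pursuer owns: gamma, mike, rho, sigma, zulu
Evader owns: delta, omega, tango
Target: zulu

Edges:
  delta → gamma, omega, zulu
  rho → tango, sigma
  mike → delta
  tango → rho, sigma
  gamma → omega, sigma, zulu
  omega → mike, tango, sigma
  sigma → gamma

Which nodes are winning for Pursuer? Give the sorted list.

gamma, rho, sigma, tango, zulu

A0 = {zulu}
A1: add {gamma} — gamma (Pursuer) has gamma→zulu.
A2: add {sigma} — sigma (Pursuer) has sigma→gamma.
A3: add {rho} — rho (Pursuer) has rho→sigma.
A4: add {tango} — tango (Evader): all of {rho, sigma} already in.
A5 = A4; e.g. delta (Evader) can still go to omega. Fixed point.
Pursuer's winning region = {gamma, rho, sigma, tango, zulu}.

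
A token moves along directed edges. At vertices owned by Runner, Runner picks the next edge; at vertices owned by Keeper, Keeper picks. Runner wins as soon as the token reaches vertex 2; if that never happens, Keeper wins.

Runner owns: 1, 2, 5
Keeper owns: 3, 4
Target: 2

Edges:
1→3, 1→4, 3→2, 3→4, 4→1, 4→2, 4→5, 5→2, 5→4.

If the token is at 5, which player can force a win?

A0 = {2}
A1: add {5} — 5 (Runner) has 5→2.
A2 = A1; e.g. 1 (Runner) has no edge into A1. Fixed point.
5 ∈ A1, so Runner can force the target.

Runner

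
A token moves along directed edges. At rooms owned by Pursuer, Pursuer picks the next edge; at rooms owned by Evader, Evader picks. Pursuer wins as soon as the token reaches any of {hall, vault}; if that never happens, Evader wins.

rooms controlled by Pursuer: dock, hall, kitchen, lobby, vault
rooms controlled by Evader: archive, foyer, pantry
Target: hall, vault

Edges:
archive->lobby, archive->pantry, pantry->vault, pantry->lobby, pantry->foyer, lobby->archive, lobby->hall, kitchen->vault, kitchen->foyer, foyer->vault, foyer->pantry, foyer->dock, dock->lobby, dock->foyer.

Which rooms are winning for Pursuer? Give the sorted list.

A0 = {hall, vault}
A1: add {kitchen, lobby} — lobby (Pursuer) has lobby→hall; kitchen (Pursuer) has kitchen→vault.
A2: add {dock} — dock (Pursuer) has dock→lobby.
A3 = A2; e.g. archive (Evader) can still go to pantry. Fixed point.
Pursuer's winning region = {dock, hall, kitchen, lobby, vault}.

dock, hall, kitchen, lobby, vault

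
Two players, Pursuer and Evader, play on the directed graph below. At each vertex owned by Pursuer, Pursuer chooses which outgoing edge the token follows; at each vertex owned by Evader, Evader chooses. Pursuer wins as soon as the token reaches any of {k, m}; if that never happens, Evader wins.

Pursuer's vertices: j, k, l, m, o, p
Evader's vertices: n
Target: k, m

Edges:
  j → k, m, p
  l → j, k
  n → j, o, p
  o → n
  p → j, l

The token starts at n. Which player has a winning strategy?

Evader

A0 = {k, m}
A1: add {j, l} — j (Pursuer) has j→k; l (Pursuer) has l→k.
A2: add {p} — p (Pursuer) has p→j.
A3 = A2; e.g. n (Evader) can still go to o. Fixed point.
n never enters the attractor, so Evader can avoid the target forever.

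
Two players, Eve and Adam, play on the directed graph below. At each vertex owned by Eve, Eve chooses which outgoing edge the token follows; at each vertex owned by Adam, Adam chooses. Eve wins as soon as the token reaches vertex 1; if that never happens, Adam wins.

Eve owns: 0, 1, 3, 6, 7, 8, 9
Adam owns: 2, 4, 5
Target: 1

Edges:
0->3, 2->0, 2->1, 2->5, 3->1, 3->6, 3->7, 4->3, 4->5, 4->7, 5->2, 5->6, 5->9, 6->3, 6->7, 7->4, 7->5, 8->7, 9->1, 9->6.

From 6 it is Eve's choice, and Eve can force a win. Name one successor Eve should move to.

A0 = {1}
A1: add {3, 9} — 3 (Eve) has 3→1; 9 (Eve) has 9→1.
A2: add {0, 6} — 0 (Eve) has 0→3; 6 (Eve) has 6→3.
A3 = A2; e.g. 2 (Adam) can still go to 5. Fixed point.
From 6, successor 3 is in the attractor (rank 1); the other successor 7 is not.

3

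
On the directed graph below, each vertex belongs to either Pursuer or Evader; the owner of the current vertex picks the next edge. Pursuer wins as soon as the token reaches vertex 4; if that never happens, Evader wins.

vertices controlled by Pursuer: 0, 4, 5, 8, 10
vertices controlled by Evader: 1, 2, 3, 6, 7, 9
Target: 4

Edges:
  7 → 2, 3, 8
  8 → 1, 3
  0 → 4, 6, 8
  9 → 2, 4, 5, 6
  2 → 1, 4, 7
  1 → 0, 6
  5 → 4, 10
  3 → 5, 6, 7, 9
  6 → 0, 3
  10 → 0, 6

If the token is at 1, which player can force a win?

A0 = {4}
A1: add {0, 5} — 0 (Pursuer) has 0→4; 5 (Pursuer) has 5→4.
A2: add {10} — 10 (Pursuer) has 10→0.
A3 = A2; e.g. 1 (Evader) can still go to 6. Fixed point.
1 never enters the attractor, so Evader can avoid the target forever.

Evader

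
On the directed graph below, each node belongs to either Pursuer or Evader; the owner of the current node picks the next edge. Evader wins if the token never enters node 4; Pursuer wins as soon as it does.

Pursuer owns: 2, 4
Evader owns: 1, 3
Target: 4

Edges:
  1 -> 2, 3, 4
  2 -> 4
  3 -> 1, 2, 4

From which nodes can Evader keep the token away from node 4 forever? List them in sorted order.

A0 = {4}
A1: add {2} — 2 (Pursuer) has 2→4.
A2 = A1; e.g. 1 (Evader) can still go to 3. Fixed point.
Pursuer's attractor = {2, 4}; Evader avoids the target exactly from the complement.

1, 3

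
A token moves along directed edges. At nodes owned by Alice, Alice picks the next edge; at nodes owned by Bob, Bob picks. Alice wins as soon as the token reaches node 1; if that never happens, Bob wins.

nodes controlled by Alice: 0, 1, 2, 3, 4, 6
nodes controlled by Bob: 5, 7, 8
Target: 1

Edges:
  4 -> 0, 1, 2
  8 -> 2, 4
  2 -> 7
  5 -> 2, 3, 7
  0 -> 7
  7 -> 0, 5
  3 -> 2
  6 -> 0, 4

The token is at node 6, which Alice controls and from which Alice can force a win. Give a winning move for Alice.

A0 = {1}
A1: add {4} — 4 (Alice) has 4→1.
A2: add {6} — 6 (Alice) has 6→4.
A3 = A2; e.g. 0 (Alice) has no edge into A2. Fixed point.
From 6, successor 4 is in the attractor (rank 1); the other successor 0 is not.

4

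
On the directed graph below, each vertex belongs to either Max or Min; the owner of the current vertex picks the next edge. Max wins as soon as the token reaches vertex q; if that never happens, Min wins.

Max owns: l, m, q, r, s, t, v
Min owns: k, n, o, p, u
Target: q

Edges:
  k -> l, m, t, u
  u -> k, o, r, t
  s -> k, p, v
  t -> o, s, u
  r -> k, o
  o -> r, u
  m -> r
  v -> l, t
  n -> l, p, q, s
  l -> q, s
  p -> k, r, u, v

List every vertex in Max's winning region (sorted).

A0 = {q}
A1: add {l} — l (Max) has l→q.
A2: add {v} — v (Max) has v→l.
A3: add {s} — s (Max) has s→v.
A4: add {t} — t (Max) has t→s.
A5 = A4; e.g. k (Min) can still go to m. Fixed point.
Max's winning region = {l, q, s, t, v}.

l, q, s, t, v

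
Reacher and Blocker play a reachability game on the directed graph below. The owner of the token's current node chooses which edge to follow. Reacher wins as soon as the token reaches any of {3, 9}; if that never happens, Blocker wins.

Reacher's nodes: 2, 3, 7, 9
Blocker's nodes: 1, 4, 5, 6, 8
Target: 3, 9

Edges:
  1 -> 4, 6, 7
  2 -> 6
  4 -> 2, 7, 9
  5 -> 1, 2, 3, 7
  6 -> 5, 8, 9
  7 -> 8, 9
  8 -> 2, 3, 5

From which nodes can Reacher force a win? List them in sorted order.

3, 7, 9

A0 = {3, 9}
A1: add {7} — 7 (Reacher) has 7→9.
A2 = A1; e.g. 1 (Blocker) can still go to 4. Fixed point.
Reacher's winning region = {3, 7, 9}.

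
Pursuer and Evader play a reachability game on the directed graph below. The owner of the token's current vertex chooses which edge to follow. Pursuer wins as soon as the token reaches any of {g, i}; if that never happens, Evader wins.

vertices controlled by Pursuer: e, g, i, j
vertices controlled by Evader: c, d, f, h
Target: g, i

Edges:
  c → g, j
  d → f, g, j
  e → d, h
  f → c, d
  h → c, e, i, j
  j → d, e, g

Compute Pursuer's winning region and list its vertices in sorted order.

A0 = {g, i}
A1: add {j} — j (Pursuer) has j→g.
A2: add {c} — c (Evader): all of {g, j} already in.
A3 = A2; e.g. d (Evader) can still go to f. Fixed point.
Pursuer's winning region = {c, g, i, j}.

c, g, i, j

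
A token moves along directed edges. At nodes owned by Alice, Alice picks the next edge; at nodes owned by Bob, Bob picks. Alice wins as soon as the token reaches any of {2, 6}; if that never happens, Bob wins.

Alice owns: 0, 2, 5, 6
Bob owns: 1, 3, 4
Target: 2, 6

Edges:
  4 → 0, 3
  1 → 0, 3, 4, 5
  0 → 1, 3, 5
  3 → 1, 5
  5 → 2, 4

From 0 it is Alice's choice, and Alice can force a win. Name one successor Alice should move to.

A0 = {2, 6}
A1: add {5} — 5 (Alice) has 5→2.
A2: add {0} — 0 (Alice) has 0→5.
A3 = A2; e.g. 1 (Bob) can still go to 3. Fixed point.
From 0, successor 5 is in the attractor (rank 1); the other successors 1, 3 are not.

5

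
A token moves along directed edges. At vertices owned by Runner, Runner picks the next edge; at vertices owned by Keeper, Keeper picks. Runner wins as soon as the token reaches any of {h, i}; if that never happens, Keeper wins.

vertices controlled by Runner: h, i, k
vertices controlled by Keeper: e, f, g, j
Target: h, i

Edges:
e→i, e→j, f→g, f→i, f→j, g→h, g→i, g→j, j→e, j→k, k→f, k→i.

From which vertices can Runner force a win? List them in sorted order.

h, i, k

A0 = {h, i}
A1: add {k} — k (Runner) has k→i.
A2 = A1; e.g. e (Keeper) can still go to j. Fixed point.
Runner's winning region = {h, i, k}.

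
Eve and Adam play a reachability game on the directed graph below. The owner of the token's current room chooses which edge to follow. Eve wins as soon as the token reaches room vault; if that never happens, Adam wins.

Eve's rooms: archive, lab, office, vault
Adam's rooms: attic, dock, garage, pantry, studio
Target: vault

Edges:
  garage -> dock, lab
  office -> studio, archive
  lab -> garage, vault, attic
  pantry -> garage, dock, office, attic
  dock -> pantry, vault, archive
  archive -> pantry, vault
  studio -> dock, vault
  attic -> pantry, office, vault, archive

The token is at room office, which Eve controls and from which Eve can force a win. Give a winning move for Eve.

A0 = {vault}
A1: add {archive, lab} — lab (Eve) has lab→vault; archive (Eve) has archive→vault.
A2: add {office} — office (Eve) has office→archive.
A3 = A2; e.g. pantry (Adam) can still go to garage. Fixed point.
From office, successor archive is in the attractor (rank 1); the other successor studio is not.

archive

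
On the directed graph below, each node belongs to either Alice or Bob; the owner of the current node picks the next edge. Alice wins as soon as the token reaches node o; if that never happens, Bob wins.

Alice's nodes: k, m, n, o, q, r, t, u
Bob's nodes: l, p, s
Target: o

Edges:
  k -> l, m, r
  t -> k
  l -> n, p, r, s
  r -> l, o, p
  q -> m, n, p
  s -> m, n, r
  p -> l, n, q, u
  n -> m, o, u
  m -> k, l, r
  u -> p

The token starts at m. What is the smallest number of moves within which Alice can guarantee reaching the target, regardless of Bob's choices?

A0 = {o}
A1: add {n, r} — n (Alice) has n→o; r (Alice) has r→o.
A2: add {k, m, q} — k (Alice) has k→r; m (Alice) has m→r; q (Alice) has q→n.
m enters the attractor at level 2, so Alice can force the target in 2 moves from there.

2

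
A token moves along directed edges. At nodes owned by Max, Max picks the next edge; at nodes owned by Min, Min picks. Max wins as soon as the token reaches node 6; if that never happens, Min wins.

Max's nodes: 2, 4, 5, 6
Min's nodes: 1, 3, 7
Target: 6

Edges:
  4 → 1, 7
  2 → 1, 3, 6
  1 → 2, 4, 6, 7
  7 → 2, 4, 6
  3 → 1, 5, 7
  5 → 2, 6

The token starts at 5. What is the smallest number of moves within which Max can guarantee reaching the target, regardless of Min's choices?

1

A0 = {6}
A1: add {2, 5} — 2 (Max) has 2→6; 5 (Max) has 5→6.
A2 = A1; e.g. 1 (Min) can still go to 4. Fixed point.
5 enters the attractor at level 1, so Max can force the target in 1 move from there.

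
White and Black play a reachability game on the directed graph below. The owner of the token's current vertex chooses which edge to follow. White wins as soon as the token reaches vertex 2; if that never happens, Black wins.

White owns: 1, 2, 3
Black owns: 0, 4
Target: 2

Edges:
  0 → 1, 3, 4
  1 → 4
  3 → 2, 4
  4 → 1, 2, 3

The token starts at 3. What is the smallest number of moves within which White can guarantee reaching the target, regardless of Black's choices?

A0 = {2}
A1: add {3} — 3 (White) has 3→2.
A2 = A1; e.g. 0 (Black) can still go to 1. Fixed point.
3 enters the attractor at level 1, so White can force the target in 1 move from there.

1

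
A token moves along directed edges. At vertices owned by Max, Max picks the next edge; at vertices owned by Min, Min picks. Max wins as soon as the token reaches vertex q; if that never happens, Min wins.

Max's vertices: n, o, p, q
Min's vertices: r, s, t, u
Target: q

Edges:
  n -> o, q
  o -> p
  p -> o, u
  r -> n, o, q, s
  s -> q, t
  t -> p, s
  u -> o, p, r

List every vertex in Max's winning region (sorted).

A0 = {q}
A1: add {n} — n (Max) has n→q.
A2 = A1; e.g. o (Max) has no edge into A1. Fixed point.
Max's winning region = {n, q}.

n, q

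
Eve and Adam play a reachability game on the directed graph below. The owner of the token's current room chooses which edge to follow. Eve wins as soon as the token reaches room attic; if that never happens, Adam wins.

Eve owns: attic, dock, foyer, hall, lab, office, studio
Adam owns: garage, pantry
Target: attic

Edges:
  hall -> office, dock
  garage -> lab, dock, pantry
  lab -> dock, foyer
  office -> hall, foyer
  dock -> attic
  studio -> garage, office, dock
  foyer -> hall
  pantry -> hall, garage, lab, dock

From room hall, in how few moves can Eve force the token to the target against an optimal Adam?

A0 = {attic}
A1: add {dock} — dock (Eve) has dock→attic.
A2: add {hall, lab, studio} — hall (Eve) has hall→dock; lab (Eve) has lab→dock; studio (Eve) has studio→dock.
hall enters the attractor at level 2, so Eve can force the target in 2 moves from there.

2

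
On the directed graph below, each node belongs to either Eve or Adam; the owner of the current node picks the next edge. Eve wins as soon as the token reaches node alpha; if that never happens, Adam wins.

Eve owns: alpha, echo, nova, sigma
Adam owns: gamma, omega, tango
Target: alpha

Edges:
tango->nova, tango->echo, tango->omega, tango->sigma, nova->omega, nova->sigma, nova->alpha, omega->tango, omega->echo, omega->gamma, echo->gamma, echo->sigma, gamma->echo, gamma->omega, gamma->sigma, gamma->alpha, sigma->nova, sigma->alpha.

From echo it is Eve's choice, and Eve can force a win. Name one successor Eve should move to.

A0 = {alpha}
A1: add {nova, sigma} — nova (Eve) has nova→alpha; sigma (Eve) has sigma→alpha.
A2: add {echo} — echo (Eve) has echo→sigma.
A3 = A2; e.g. tango (Adam) can still go to omega. Fixed point.
From echo, successor sigma is in the attractor (rank 1); the other successor gamma is not.

sigma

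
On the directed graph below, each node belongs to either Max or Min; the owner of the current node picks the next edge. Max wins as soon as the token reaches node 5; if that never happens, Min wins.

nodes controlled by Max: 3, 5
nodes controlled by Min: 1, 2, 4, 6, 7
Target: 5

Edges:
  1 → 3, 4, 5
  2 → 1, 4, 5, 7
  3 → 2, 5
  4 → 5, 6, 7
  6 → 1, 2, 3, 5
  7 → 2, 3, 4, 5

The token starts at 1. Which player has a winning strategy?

Min

A0 = {5}
A1: add {3} — 3 (Max) has 3→5.
A2 = A1; e.g. 1 (Min) can still go to 4. Fixed point.
1 never enters the attractor, so Min can avoid the target forever.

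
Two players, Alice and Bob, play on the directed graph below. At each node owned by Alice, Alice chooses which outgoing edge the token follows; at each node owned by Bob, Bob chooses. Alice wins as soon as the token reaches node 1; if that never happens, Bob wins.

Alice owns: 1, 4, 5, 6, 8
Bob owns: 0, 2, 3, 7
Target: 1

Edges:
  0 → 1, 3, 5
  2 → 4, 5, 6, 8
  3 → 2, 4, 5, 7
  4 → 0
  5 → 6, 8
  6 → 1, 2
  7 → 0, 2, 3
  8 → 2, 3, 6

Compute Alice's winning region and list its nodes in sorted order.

1, 5, 6, 8

A0 = {1}
A1: add {6} — 6 (Alice) has 6→1.
A2: add {5, 8} — 5 (Alice) has 5→6; 8 (Alice) has 8→6.
A3 = A2; e.g. 0 (Bob) can still go to 3. Fixed point.
Alice's winning region = {1, 5, 6, 8}.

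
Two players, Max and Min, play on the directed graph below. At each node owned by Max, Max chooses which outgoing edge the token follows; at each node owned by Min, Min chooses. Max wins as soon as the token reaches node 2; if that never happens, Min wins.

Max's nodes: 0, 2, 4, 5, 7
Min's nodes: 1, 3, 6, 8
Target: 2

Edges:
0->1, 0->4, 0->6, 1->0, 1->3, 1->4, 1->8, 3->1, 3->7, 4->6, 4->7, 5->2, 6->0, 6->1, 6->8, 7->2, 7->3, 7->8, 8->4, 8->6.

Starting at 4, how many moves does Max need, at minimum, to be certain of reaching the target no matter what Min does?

A0 = {2}
A1: add {5, 7} — 5 (Max) has 5→2; 7 (Max) has 7→2.
A2: add {4} — 4 (Max) has 4→7.
4 enters the attractor at level 2, so Max can force the target in 2 moves from there.

2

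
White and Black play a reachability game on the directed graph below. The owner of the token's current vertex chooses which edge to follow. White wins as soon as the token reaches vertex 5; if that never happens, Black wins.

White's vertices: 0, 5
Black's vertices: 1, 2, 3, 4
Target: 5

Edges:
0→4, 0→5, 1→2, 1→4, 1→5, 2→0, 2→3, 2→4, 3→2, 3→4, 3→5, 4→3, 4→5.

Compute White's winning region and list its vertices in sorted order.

A0 = {5}
A1: add {0} — 0 (White) has 0→5.
A2 = A1; e.g. 1 (Black) can still go to 2. Fixed point.
White's winning region = {0, 5}.

0, 5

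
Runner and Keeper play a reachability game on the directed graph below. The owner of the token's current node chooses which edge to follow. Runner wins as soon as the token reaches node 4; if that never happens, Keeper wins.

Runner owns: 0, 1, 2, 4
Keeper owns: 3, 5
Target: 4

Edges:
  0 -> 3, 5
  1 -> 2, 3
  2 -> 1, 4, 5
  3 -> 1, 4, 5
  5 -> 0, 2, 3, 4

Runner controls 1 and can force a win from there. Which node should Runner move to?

A0 = {4}
A1: add {2} — 2 (Runner) has 2→4.
A2: add {1} — 1 (Runner) has 1→2.
A3 = A2; e.g. 0 (Runner) has no edge into A2. Fixed point.
From 1, successor 2 is in the attractor (rank 1); the other successor 3 is not.

2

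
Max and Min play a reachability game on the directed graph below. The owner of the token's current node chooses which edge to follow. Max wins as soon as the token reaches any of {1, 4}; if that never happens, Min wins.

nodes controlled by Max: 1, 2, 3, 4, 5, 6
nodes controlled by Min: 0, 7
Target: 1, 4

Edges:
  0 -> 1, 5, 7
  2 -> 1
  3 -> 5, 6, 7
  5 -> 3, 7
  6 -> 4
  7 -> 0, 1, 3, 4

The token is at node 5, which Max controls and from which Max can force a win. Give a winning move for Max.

A0 = {1, 4}
A1: add {2, 6} — 2 (Max) has 2→1; 6 (Max) has 6→4.
A2: add {3} — 3 (Max) has 3→6.
A3: add {5} — 5 (Max) has 5→3.
A4 = A3; e.g. 0 (Min) can still go to 7. Fixed point.
From 5, successor 3 is in the attractor (rank 2); the other successor 7 is not.

3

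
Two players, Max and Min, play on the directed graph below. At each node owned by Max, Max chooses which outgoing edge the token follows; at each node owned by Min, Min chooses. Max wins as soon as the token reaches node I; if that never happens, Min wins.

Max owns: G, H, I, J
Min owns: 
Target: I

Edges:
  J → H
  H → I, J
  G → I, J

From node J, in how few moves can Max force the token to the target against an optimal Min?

A0 = {I}
A1: add {G, H} — G (Max) has G→I; H (Max) has H→I.
A2: add {J} — J (Max) has J→H.
A2 = all vertices. Fixed point.
J enters the attractor at level 2, so Max can force the target in 2 moves from there.

2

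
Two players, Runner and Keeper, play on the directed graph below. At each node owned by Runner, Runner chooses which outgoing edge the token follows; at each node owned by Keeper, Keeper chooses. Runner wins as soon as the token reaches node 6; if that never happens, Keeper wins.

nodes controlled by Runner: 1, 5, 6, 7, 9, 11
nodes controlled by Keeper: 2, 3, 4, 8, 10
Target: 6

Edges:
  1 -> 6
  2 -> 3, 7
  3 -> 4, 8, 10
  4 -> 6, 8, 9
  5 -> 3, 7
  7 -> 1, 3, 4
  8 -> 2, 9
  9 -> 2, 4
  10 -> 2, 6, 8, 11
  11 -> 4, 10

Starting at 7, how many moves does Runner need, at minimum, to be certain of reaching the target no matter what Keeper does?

A0 = {6}
A1: add {1} — 1 (Runner) has 1→6.
A2: add {7} — 7 (Runner) has 7→1.
7 enters the attractor at level 2, so Runner can force the target in 2 moves from there.

2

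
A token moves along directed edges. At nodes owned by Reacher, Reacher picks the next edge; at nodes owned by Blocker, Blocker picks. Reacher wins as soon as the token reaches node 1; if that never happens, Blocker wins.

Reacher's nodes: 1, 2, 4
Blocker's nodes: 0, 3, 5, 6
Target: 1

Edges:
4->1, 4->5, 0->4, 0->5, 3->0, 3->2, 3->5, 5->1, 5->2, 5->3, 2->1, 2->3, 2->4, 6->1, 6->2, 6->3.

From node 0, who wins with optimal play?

Blocker

A0 = {1}
A1: add {2, 4} — 2 (Reacher) has 2→1; 4 (Reacher) has 4→1.
A2 = A1; e.g. 0 (Blocker) can still go to 5. Fixed point.
0 never enters the attractor, so Blocker can avoid the target forever.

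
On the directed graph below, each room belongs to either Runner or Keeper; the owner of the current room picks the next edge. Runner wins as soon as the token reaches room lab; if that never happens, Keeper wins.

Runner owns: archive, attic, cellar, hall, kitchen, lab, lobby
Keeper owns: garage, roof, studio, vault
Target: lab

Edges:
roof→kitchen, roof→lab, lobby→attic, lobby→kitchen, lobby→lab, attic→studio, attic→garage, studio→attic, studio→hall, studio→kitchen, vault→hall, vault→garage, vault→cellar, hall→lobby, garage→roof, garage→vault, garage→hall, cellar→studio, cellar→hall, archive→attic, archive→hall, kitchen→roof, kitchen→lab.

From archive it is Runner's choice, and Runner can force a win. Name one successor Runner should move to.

A0 = {lab}
A1: add {kitchen, lobby} — lobby (Runner) has lobby→lab; kitchen (Runner) has kitchen→lab.
A2: add {hall, roof} — roof (Keeper): all of {kitchen, lab} already in; hall (Runner) has hall→lobby.
A3: add {archive, cellar} — cellar (Runner) has cellar→hall; archive (Runner) has archive→hall.
A4 = A3; e.g. attic (Runner) has no edge into A3. Fixed point.
From archive, successor hall is in the attractor (rank 2); the other successor attic is not.

hall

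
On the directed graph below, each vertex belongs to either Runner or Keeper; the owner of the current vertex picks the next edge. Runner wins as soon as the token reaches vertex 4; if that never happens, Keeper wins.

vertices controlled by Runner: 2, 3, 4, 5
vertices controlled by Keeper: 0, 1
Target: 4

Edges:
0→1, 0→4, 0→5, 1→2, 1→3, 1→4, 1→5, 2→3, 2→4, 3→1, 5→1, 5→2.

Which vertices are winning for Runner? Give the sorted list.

A0 = {4}
A1: add {2} — 2 (Runner) has 2→4.
A2: add {5} — 5 (Runner) has 5→2.
A3 = A2; e.g. 0 (Keeper) can still go to 1. Fixed point.
Runner's winning region = {2, 4, 5}.

2, 4, 5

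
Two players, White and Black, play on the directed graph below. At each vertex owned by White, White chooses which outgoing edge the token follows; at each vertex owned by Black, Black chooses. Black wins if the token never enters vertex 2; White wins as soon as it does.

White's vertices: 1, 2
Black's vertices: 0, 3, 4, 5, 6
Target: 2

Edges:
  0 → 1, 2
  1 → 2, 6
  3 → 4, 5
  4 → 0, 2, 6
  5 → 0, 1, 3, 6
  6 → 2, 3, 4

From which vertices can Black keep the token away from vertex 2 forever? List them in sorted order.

3, 4, 5, 6

A0 = {2}
A1: add {1} — 1 (White) has 1→2.
A2: add {0} — 0 (Black): all of {1, 2} already in.
A3 = A2; e.g. 3 (Black) can still go to 4. Fixed point.
White's attractor = {0, 1, 2}; Black avoids the target exactly from the complement.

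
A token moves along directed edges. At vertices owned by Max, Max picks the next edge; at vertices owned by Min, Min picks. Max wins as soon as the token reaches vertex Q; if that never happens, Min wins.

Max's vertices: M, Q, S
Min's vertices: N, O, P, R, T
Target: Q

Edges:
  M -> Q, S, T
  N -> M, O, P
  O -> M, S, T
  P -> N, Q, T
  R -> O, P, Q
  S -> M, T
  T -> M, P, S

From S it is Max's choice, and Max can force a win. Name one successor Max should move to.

M

A0 = {Q}
A1: add {M} — M (Max) has M→Q.
A2: add {S} — S (Max) has S→M.
A3 = A2; e.g. N (Min) can still go to O. Fixed point.
From S, successor M is in the attractor (rank 1); the other successor T is not.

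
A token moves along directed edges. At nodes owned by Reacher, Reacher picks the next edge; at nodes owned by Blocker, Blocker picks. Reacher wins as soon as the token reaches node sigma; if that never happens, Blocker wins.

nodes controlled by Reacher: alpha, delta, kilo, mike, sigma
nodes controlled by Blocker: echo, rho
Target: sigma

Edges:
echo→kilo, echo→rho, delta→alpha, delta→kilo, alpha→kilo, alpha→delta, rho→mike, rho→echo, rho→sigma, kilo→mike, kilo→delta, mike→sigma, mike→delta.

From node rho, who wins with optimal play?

Blocker

A0 = {sigma}
A1: add {mike} — mike (Reacher) has mike→sigma.
A2: add {kilo} — kilo (Reacher) has kilo→mike.
A3: add {alpha, delta} — alpha (Reacher) has alpha→kilo; delta (Reacher) has delta→kilo.
A4 = A3; e.g. echo (Blocker) can still go to rho. Fixed point.
rho never enters the attractor, so Blocker can avoid the target forever.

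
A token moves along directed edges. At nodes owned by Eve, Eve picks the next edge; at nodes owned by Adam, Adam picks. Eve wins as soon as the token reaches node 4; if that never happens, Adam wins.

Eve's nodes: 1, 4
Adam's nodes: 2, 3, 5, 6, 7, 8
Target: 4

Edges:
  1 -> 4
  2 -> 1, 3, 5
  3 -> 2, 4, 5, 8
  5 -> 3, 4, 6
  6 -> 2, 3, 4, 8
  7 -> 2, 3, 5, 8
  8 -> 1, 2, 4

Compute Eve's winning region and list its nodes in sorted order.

1, 4

A0 = {4}
A1: add {1} — 1 (Eve) has 1→4.
A2 = A1; e.g. 2 (Adam) can still go to 3. Fixed point.
Eve's winning region = {1, 4}.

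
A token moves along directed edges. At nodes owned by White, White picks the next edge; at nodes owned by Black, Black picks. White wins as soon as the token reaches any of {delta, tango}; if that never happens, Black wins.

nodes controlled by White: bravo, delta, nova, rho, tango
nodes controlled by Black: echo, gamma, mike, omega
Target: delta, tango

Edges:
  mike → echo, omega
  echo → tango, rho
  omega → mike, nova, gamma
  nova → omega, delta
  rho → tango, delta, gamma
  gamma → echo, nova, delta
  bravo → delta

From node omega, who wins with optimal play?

Black

A0 = {delta, tango}
A1: add {bravo, nova, rho} — nova (White) has nova→delta; rho (White) has rho→tango; bravo (White) has bravo→delta.
A2: add {echo} — echo (Black): all of {tango, rho} already in.
A3: add {gamma} — gamma (Black): all of {echo, nova, delta} already in.
A4 = A3; e.g. mike (Black) can still go to omega. Fixed point.
omega never enters the attractor, so Black can avoid the target forever.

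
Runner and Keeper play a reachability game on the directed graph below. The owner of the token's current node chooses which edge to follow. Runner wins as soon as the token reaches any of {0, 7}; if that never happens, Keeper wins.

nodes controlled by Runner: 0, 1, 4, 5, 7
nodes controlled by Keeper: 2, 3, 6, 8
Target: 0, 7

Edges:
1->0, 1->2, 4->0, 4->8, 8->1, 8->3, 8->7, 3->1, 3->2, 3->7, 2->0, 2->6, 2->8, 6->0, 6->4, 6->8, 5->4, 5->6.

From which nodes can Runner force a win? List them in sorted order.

A0 = {0, 7}
A1: add {1, 4} — 1 (Runner) has 1→0; 4 (Runner) has 4→0.
A2: add {5} — 5 (Runner) has 5→4.
A3 = A2; e.g. 2 (Keeper) can still go to 6. Fixed point.
Runner's winning region = {0, 1, 4, 5, 7}.

0, 1, 4, 5, 7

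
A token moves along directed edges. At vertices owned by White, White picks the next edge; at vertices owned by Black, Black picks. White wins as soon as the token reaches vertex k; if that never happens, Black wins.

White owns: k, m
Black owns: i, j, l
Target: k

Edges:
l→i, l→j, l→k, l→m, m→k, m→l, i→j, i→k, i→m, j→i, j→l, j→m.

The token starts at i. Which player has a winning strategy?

Black

A0 = {k}
A1: add {m} — m (White) has m→k.
A2 = A1; e.g. i (Black) can still go to j. Fixed point.
i never enters the attractor, so Black can avoid the target forever.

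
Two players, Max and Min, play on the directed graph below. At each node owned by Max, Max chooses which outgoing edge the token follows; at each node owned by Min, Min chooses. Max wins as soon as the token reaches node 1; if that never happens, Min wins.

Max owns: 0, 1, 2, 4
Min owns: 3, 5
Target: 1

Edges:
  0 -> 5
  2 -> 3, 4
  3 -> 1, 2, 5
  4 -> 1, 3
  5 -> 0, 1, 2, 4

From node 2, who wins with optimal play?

A0 = {1}
A1: add {4} — 4 (Max) has 4→1.
A2: add {2} — 2 (Max) has 2→4.
A3 = A2; e.g. 0 (Max) has no edge into A2. Fixed point.
2 ∈ A2, so Max can force the target.

Max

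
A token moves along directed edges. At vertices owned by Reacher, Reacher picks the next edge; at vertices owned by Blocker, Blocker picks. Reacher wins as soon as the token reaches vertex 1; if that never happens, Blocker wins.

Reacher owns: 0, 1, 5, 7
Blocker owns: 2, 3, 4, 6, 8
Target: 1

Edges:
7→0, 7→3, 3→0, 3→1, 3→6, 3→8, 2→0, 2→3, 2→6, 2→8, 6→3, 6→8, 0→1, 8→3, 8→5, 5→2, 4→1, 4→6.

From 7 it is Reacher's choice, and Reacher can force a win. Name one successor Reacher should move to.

0

A0 = {1}
A1: add {0} — 0 (Reacher) has 0→1.
A2: add {7} — 7 (Reacher) has 7→0.
A3 = A2; e.g. 2 (Blocker) can still go to 3. Fixed point.
From 7, successor 0 is in the attractor (rank 1); the other successor 3 is not.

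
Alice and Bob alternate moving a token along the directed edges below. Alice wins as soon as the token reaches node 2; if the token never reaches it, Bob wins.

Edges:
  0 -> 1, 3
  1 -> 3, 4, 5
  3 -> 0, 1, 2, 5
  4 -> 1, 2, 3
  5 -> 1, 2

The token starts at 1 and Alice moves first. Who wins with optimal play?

Track states (vertex, player-to-move).
A0 = {(2,Alice), (2,Bob)}
A1: add {(3,Alice), (4,Alice), (5,Alice)}.
A2: add {(1,Bob)}.
A3: add {(0,Alice)}.
A4 = A3; e.g. (0,Bob) stays out. (1,Alice) never enters ⇒ Bob avoids the target.

Bob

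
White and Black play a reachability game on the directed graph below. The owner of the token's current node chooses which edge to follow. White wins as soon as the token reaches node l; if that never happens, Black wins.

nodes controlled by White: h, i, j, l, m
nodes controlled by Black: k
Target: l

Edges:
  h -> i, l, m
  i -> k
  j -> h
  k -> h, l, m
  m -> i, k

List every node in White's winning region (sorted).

h, j, l

A0 = {l}
A1: add {h} — h (White) has h→l.
A2: add {j} — j (White) has j→h.
A3 = A2; e.g. i (White) has no edge into A2. Fixed point.
White's winning region = {h, j, l}.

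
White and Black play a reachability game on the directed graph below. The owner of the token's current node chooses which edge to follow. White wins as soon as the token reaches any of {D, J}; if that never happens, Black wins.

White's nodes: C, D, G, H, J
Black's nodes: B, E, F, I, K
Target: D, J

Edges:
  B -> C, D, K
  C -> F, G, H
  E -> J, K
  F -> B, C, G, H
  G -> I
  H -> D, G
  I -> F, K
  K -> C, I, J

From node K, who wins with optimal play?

Black

A0 = {D, J}
A1: add {H} — H (White) has H→D.
A2: add {C} — C (White) has C→H.
A3 = A2; e.g. B (Black) can still go to K. Fixed point.
K never enters the attractor, so Black can avoid the target forever.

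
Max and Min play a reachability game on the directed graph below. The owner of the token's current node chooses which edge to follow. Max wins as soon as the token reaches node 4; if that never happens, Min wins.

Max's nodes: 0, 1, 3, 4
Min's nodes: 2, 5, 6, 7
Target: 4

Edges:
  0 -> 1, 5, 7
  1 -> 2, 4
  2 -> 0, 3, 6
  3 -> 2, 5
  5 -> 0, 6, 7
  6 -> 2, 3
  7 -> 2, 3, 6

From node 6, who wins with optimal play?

Min

A0 = {4}
A1: add {1} — 1 (Max) has 1→4.
A2: add {0} — 0 (Max) has 0→1.
A3 = A2; e.g. 2 (Min) can still go to 3. Fixed point.
6 never enters the attractor, so Min can avoid the target forever.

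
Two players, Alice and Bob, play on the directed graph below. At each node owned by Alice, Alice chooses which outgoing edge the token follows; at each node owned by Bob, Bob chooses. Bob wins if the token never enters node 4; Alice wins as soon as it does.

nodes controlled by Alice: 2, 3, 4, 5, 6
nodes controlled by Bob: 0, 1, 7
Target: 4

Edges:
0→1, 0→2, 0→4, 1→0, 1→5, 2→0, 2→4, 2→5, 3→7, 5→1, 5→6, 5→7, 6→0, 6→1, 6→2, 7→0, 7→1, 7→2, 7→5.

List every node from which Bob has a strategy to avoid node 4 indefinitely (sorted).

A0 = {4}
A1: add {2} — 2 (Alice) has 2→4.
A2: add {6} — 6 (Alice) has 6→2.
A3: add {5} — 5 (Alice) has 5→6.
A4 = A3; e.g. 0 (Bob) can still go to 1. Fixed point.
Alice's attractor = {2, 4, 5, 6}; Bob avoids the target exactly from the complement.

0, 1, 3, 7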